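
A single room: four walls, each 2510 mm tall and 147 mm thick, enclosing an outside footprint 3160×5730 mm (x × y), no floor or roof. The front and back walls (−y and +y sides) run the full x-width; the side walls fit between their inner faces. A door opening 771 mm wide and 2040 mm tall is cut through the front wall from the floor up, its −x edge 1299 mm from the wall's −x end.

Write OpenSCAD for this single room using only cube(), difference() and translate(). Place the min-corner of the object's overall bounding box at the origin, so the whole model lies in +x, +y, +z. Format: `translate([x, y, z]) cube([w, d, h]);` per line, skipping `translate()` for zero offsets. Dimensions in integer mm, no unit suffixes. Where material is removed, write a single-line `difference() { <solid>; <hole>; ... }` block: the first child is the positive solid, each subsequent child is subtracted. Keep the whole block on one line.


difference() { cube([3160, 147, 2510]); translate([1299, 0, 0]) cube([771, 147, 2040]); }
translate([0, 5583, 0]) cube([3160, 147, 2510]);
translate([0, 147, 0]) cube([147, 5436, 2510]);
translate([3013, 147, 0]) cube([147, 5436, 2510]);


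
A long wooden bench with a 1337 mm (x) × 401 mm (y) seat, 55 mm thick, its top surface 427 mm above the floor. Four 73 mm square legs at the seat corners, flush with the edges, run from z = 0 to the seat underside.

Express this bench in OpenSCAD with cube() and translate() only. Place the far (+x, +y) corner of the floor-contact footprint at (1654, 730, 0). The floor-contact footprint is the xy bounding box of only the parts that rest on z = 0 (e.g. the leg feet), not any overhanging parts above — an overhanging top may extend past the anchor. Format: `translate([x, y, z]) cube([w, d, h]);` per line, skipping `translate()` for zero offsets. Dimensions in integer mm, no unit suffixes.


translate([317, 329, 372]) cube([1337, 401, 55]);
translate([317, 329, 0]) cube([73, 73, 372]);
translate([317, 657, 0]) cube([73, 73, 372]);
translate([1581, 329, 0]) cube([73, 73, 372]);
translate([1581, 657, 0]) cube([73, 73, 372]);


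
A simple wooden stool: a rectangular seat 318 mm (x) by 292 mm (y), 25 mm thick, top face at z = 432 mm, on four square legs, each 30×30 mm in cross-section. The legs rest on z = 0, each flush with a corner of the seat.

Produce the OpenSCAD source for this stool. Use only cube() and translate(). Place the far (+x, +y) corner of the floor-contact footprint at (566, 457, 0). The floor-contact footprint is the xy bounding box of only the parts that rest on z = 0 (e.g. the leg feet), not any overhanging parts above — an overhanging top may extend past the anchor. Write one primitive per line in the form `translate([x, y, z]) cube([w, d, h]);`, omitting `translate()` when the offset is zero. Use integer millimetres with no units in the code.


// leg_h = 432 - 25 = 407
translate([248, 165, 407]) cube([318, 292, 25]);
translate([248, 165, 0]) cube([30, 30, 407]);
translate([536, 165, 0]) cube([30, 30, 407]);
translate([248, 427, 0]) cube([30, 30, 407]);
translate([536, 427, 0]) cube([30, 30, 407]);


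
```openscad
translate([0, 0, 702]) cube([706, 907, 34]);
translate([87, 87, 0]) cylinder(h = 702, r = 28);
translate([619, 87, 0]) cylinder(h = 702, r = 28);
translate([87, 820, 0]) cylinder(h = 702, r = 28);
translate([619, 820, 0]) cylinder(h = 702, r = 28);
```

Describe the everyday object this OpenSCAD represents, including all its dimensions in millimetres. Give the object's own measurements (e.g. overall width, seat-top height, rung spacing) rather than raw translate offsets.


A table: top 706 mm (x) × 907 mm (y), 34 mm thick, upper face at z = 736 mm, on four round legs of 56 mm diameter, each leg's bounding box inset 59 mm from the nearest pair of top edges from z = 0 to the bottom of the top.


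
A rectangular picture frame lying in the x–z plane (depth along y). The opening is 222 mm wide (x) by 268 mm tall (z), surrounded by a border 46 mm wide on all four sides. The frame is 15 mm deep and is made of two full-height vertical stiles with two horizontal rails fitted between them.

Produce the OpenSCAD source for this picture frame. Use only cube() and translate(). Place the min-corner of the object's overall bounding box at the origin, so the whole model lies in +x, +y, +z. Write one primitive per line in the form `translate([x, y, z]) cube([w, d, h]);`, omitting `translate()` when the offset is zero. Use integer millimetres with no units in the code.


cube([46, 15, 360]);
translate([268, 0, 0]) cube([46, 15, 360]);
translate([46, 0, 0]) cube([222, 15, 46]);
translate([46, 0, 314]) cube([222, 15, 46]);


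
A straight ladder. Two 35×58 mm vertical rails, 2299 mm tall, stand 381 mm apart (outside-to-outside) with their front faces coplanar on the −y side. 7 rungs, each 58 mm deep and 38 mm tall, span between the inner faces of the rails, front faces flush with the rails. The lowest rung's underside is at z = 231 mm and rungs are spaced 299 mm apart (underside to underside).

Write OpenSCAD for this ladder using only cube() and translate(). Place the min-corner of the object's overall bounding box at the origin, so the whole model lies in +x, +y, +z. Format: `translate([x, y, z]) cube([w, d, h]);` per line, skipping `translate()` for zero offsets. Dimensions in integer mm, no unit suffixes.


cube([35, 58, 2299]);
translate([346, 0, 0]) cube([35, 58, 2299]);
translate([35, 0, 231]) cube([311, 58, 38]);
translate([35, 0, 530]) cube([311, 58, 38]);
translate([35, 0, 829]) cube([311, 58, 38]);
translate([35, 0, 1128]) cube([311, 58, 38]);
translate([35, 0, 1427]) cube([311, 58, 38]);
translate([35, 0, 1726]) cube([311, 58, 38]);
translate([35, 0, 2025]) cube([311, 58, 38]);


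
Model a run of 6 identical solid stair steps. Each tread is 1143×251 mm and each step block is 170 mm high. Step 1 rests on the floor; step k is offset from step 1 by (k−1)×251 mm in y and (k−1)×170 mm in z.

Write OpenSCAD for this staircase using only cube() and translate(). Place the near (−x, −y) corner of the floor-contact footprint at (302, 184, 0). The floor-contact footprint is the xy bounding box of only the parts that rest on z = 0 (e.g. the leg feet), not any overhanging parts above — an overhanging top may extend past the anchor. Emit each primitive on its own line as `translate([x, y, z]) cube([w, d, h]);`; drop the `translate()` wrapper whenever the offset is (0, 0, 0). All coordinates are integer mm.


translate([302, 184, 0]) cube([1143, 251, 170]);
translate([302, 435, 170]) cube([1143, 251, 170]);
translate([302, 686, 340]) cube([1143, 251, 170]);
translate([302, 937, 510]) cube([1143, 251, 170]);
translate([302, 1188, 680]) cube([1143, 251, 170]);
translate([302, 1439, 850]) cube([1143, 251, 170]);


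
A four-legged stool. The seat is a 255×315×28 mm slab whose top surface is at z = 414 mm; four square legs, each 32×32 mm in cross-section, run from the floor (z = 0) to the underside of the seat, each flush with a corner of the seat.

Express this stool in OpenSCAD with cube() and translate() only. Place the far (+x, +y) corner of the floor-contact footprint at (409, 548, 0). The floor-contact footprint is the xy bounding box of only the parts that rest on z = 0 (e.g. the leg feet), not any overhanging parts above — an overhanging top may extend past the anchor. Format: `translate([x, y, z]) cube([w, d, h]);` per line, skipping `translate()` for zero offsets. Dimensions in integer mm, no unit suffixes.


translate([154, 233, 386]) cube([255, 315, 28]);
translate([154, 233, 0]) cube([32, 32, 386]);
translate([377, 233, 0]) cube([32, 32, 386]);
translate([154, 516, 0]) cube([32, 32, 386]);
translate([377, 516, 0]) cube([32, 32, 386]);


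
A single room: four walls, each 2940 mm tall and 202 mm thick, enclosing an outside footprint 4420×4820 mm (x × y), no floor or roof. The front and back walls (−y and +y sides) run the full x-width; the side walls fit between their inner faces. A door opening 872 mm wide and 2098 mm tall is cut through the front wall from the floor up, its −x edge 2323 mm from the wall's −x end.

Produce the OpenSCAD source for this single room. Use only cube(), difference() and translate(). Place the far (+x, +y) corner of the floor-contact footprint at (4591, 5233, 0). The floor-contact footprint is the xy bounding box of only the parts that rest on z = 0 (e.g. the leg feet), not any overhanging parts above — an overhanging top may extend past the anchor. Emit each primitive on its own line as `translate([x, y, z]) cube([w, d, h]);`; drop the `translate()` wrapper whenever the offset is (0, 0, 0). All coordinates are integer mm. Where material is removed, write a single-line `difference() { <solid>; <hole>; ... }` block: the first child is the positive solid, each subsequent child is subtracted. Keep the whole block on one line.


difference() { translate([171, 413, 0]) cube([4420, 202, 2940]); translate([2494, 413, 0]) cube([872, 202, 2098]); }
translate([171, 5031, 0]) cube([4420, 202, 2940]);
translate([171, 615, 0]) cube([202, 4416, 2940]);
translate([4389, 615, 0]) cube([202, 4416, 2940]);


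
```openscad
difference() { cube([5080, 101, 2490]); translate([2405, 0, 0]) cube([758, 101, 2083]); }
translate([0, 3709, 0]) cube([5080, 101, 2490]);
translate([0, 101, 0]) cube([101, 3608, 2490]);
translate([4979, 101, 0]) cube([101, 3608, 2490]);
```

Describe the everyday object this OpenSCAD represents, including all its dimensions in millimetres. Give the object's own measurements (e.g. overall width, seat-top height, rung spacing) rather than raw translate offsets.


A single room: four walls, each 2490 mm tall and 101 mm thick, enclosing an outside footprint 5080×3810 mm (x × y), no floor or roof. The front and back walls (−y and +y sides) run the full x-width; the side walls fit between their inner faces. A door opening 758 mm wide and 2083 mm tall is cut through the front wall from the floor up, its −x edge 2405 mm from the wall's −x end.


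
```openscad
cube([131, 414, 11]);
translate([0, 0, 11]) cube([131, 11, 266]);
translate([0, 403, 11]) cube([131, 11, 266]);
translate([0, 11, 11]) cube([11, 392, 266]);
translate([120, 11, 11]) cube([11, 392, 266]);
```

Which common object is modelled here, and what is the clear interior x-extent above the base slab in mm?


An open box. The internal width is 109 mm.

A 131×414 base slab with four walls standing on it — an open box. The base is 131 mm wide and the walls are 11 mm thick, so the internal width is 131 − 2 × 11 = 109 mm.


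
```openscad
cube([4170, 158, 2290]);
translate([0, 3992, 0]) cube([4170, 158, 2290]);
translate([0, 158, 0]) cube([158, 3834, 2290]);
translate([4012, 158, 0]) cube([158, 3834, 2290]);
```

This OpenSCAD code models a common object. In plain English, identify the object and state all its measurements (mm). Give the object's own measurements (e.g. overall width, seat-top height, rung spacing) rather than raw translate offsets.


The wall frame of a small rectangular building: four walls, each 2290 mm tall and 158 mm thick, enclosing a footprint 4170 mm (x) by 4150 mm (y) outside-to-outside, with no floor or roof. The front and back walls (the −y and +y sides) span the full width; the two side walls fit between them.


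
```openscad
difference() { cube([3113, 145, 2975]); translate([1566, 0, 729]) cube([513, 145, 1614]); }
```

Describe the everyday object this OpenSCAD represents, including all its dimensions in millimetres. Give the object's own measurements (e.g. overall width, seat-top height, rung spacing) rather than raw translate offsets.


A wall 3113 mm long (x), 145 mm thick (y), 2975 mm tall, with a rectangular window opening cut through it. The opening is 513 mm wide and 1614 mm tall; its sill is at z = 729 mm and its near (−x) edge is 1566 mm from the wall's −x end. The opening passes through the full wall thickness.


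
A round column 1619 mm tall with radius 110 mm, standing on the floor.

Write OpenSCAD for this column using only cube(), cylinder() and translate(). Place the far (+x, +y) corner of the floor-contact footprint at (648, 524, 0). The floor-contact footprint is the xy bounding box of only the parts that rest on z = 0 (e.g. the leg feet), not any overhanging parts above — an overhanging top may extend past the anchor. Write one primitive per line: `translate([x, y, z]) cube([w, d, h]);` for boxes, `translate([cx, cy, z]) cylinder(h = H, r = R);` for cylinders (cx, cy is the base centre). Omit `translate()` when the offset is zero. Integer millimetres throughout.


translate([538, 414, 0]) cylinder(h = 1619, r = 110);


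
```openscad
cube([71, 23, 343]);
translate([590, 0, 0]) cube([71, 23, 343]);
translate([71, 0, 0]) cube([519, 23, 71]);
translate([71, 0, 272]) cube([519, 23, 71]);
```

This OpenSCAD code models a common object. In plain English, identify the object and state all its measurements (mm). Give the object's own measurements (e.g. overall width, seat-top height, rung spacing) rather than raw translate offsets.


A rectangular picture frame lying in the x–z plane (depth along y). The opening is 519 mm wide (x) by 201 mm tall (z), surrounded by a border 71 mm wide on all four sides. The frame is 23 mm deep and is made of two full-height vertical stiles with two horizontal rails fitted between them.


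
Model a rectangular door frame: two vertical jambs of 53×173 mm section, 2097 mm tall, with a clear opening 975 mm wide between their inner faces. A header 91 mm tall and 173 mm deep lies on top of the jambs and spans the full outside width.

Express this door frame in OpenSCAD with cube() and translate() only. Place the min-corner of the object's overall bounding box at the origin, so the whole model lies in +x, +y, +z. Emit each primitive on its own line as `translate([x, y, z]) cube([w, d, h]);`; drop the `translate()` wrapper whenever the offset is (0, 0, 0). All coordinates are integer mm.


cube([53, 173, 2097]);
translate([1028, 0, 0]) cube([53, 173, 2097]);
translate([0, 0, 2097]) cube([1081, 173, 91]);


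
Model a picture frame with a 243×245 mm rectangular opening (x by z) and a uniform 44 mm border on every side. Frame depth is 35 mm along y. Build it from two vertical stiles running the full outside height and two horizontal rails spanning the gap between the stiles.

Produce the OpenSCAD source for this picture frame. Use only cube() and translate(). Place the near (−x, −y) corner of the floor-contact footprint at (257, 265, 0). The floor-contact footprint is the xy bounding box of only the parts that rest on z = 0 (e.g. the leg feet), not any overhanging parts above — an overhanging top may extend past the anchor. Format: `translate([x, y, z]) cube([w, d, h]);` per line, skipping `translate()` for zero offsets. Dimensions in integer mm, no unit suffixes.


translate([257, 265, 0]) cube([44, 35, 333]);
translate([544, 265, 0]) cube([44, 35, 333]);
translate([301, 265, 0]) cube([243, 35, 44]);
translate([301, 265, 289]) cube([243, 35, 44]);


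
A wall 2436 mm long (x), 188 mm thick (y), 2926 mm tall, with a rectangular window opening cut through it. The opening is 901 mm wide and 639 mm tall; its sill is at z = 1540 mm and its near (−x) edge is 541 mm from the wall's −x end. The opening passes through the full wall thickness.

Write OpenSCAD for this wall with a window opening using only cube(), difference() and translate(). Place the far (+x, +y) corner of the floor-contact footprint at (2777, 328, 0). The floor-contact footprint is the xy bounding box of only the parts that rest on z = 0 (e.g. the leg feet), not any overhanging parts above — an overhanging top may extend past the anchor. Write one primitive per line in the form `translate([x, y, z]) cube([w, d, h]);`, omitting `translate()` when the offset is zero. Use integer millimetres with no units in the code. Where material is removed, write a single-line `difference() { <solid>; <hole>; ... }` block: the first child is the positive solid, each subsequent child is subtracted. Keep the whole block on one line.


difference() { translate([341, 140, 0]) cube([2436, 188, 2926]); translate([882, 140, 1540]) cube([901, 188, 639]); }


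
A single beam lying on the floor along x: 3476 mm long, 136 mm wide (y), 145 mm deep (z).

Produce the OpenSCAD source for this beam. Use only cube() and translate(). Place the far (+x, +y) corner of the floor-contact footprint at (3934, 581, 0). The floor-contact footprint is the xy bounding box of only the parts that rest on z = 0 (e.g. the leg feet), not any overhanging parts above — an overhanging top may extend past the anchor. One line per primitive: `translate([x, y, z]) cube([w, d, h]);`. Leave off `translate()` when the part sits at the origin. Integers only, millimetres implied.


translate([458, 445, 0]) cube([3476, 136, 145]);


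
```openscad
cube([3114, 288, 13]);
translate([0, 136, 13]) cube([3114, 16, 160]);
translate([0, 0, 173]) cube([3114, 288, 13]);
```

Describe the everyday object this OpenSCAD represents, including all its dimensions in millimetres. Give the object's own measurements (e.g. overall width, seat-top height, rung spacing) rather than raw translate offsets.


An I-beam lying along x, 3114 mm long. Overall section height 186 mm. Two flanges 288 mm wide (y) and 13 mm thick, one on the floor and one at the top; a web 16 mm thick runs between them, centred on the flange width.


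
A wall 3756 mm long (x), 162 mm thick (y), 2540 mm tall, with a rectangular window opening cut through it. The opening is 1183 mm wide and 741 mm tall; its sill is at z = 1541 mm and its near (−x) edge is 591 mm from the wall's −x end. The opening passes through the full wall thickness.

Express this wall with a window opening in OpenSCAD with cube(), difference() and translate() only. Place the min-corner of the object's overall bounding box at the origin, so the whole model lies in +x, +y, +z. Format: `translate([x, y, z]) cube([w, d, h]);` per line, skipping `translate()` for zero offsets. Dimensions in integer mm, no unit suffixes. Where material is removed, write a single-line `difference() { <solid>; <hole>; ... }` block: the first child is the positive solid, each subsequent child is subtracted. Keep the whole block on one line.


difference() { cube([3756, 162, 2540]); translate([591, 0, 1541]) cube([1183, 162, 741]); }


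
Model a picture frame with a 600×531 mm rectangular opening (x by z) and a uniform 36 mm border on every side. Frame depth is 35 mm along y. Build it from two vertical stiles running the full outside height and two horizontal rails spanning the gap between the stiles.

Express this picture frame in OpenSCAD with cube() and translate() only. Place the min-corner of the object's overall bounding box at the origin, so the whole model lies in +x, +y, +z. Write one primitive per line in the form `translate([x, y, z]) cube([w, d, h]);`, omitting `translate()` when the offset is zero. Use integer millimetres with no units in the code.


cube([36, 35, 603]);
translate([636, 0, 0]) cube([36, 35, 603]);
translate([36, 0, 0]) cube([600, 35, 36]);
translate([36, 0, 567]) cube([600, 35, 36]);


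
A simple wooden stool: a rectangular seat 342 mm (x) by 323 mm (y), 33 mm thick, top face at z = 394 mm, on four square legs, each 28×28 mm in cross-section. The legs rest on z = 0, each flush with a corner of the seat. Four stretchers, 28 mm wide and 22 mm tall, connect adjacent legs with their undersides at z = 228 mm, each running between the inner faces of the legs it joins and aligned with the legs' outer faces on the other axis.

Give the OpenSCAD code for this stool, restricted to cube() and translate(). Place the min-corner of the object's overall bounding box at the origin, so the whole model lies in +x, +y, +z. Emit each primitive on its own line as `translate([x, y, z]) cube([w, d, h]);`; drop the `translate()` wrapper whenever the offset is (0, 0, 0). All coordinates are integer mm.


translate([0, 0, 361]) cube([342, 323, 33]);
cube([28, 28, 361]);
translate([314, 0, 0]) cube([28, 28, 361]);
translate([0, 295, 0]) cube([28, 28, 361]);
translate([314, 295, 0]) cube([28, 28, 361]);
translate([28, 0, 228]) cube([286, 28, 22]);
translate([28, 295, 228]) cube([286, 28, 22]);
translate([0, 28, 228]) cube([28, 267, 22]);
translate([314, 28, 228]) cube([28, 267, 22]);


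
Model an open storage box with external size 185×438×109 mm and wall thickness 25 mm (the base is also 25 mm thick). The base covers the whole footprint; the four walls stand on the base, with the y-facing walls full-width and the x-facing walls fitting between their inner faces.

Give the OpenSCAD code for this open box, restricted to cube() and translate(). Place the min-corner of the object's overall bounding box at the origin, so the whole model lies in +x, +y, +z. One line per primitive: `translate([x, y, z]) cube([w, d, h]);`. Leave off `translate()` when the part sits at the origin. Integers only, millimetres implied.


cube([185, 438, 25]);
translate([0, 0, 25]) cube([185, 25, 84]);
translate([0, 413, 25]) cube([185, 25, 84]);
translate([0, 25, 25]) cube([25, 388, 84]);
translate([160, 25, 25]) cube([25, 388, 84]);


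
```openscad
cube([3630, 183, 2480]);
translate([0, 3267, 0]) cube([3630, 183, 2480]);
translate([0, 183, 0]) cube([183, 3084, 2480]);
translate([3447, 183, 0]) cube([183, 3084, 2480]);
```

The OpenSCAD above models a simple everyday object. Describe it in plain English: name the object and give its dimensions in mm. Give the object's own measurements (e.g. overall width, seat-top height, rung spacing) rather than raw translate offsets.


The wall frame of a small rectangular building: four walls, each 2480 mm tall and 183 mm thick, enclosing a footprint 3630 mm (x) by 3450 mm (y) outside-to-outside, with no floor or roof. The front and back walls (the −y and +y sides) span the full width; the two side walls fit between them.


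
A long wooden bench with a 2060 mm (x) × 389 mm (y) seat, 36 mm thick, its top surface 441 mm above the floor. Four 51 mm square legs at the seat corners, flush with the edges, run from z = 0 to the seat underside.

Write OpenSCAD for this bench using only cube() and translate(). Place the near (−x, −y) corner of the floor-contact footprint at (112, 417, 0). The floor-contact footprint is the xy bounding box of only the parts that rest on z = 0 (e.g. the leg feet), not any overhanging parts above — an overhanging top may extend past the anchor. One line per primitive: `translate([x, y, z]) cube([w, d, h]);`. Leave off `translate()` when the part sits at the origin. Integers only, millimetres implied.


// leg_h = 441 − 36 = 405
translate([112, 417, 405]) cube([2060, 389, 36]);
translate([112, 417, 0]) cube([51, 51, 405]);
translate([112, 755, 0]) cube([51, 51, 405]);
translate([2121, 417, 0]) cube([51, 51, 405]);
translate([2121, 755, 0]) cube([51, 51, 405]);


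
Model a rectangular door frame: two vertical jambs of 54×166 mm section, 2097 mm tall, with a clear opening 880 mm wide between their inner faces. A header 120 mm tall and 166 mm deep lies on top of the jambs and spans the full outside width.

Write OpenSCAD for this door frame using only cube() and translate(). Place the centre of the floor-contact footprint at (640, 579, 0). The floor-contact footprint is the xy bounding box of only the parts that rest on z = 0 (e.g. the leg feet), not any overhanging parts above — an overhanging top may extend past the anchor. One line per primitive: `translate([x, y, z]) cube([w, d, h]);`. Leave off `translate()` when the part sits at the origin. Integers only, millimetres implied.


translate([146, 496, 0]) cube([54, 166, 2097]);
translate([1080, 496, 0]) cube([54, 166, 2097]);
translate([146, 496, 2097]) cube([988, 166, 120]);


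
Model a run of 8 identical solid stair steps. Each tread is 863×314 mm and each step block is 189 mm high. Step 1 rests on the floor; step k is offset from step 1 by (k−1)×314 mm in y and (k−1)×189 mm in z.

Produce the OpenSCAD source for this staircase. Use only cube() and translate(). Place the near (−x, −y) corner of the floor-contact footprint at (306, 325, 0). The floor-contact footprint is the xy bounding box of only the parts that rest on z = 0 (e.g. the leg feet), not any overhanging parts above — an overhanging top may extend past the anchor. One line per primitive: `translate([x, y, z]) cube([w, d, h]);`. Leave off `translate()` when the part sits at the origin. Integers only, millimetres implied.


translate([306, 325, 0]) cube([863, 314, 189]);
translate([306, 639, 189]) cube([863, 314, 189]);
translate([306, 953, 378]) cube([863, 314, 189]);
translate([306, 1267, 567]) cube([863, 314, 189]);
translate([306, 1581, 756]) cube([863, 314, 189]);
translate([306, 1895, 945]) cube([863, 314, 189]);
translate([306, 2209, 1134]) cube([863, 314, 189]);
translate([306, 2523, 1323]) cube([863, 314, 189]);


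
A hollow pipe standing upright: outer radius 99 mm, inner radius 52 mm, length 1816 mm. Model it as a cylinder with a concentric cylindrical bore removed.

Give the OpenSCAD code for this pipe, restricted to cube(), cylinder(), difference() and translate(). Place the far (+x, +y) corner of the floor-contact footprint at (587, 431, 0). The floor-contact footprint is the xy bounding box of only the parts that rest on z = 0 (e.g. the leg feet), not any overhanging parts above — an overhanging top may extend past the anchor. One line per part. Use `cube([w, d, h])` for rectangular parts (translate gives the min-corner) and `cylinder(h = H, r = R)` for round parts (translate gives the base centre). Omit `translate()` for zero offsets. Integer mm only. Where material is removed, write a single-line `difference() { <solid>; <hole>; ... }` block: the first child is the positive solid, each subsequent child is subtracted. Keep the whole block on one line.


difference() { translate([488, 332, 0]) cylinder(h = 1816, r = 99); translate([488, 332, 0]) cylinder(h = 1816, r = 52); }


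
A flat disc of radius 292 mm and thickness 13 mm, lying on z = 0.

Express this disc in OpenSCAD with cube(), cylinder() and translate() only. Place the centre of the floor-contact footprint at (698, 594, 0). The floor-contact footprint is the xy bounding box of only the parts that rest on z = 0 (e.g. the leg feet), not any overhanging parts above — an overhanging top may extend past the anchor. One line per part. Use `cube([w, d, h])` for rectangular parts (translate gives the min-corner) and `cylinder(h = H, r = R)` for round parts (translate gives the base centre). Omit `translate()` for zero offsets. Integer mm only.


translate([698, 594, 0]) cylinder(h = 13, r = 292);


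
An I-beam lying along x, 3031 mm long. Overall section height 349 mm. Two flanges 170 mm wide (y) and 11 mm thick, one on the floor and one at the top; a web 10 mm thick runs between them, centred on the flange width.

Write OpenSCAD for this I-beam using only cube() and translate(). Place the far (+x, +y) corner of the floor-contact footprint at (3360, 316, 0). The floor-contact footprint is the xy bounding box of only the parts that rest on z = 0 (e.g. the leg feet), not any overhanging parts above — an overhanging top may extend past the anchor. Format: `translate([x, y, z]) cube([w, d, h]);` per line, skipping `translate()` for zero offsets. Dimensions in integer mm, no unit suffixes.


translate([329, 146, 0]) cube([3031, 170, 11]);
translate([329, 226, 11]) cube([3031, 10, 327]);
translate([329, 146, 338]) cube([3031, 170, 11]);


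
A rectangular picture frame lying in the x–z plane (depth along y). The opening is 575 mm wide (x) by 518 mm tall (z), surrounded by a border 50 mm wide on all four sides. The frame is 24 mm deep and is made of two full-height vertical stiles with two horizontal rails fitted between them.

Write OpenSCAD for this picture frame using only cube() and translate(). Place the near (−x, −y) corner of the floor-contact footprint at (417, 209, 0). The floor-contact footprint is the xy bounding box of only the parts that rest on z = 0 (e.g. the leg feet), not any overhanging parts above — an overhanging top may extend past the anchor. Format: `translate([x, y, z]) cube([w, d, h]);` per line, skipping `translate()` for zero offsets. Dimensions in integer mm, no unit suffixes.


translate([417, 209, 0]) cube([50, 24, 618]);
translate([1042, 209, 0]) cube([50, 24, 618]);
translate([467, 209, 0]) cube([575, 24, 50]);
translate([467, 209, 568]) cube([575, 24, 50]);


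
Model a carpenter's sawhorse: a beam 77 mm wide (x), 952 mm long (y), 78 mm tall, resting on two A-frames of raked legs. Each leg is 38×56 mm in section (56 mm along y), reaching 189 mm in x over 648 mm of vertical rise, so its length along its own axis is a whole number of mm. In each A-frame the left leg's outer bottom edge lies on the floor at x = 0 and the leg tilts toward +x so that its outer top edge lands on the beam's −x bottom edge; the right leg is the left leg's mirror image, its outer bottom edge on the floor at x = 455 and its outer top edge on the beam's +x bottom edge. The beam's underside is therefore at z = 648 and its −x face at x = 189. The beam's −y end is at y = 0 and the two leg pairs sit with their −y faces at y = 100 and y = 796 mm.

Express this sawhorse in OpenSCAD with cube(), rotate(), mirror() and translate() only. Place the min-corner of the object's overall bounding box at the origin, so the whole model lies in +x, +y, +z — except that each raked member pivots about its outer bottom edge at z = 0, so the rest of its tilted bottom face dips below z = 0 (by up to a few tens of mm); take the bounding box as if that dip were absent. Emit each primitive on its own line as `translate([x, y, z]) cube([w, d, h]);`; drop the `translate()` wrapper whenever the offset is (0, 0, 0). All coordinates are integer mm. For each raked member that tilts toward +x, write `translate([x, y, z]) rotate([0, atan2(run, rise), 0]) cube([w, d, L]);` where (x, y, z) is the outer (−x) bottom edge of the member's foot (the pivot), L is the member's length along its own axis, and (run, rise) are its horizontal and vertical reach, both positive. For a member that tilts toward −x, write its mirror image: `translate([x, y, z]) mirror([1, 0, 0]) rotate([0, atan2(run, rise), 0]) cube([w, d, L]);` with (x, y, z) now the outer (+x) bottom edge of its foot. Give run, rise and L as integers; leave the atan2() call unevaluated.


// leg length = √(189² + 648²) = 675
// right-leg outer foot x = 2·189 + 77 = 455
// beam min-corner = (189, 0, 648)
translate([189, 0, 648]) cube([77, 952, 78]);
translate([0, 100, 0]) rotate([0, atan2(189, 648), 0]) cube([38, 56, 675]);
translate([455, 100, 0]) mirror([1, 0, 0]) rotate([0, atan2(189, 648), 0]) cube([38, 56, 675]);
translate([0, 796, 0]) rotate([0, atan2(189, 648), 0]) cube([38, 56, 675]);
translate([455, 796, 0]) mirror([1, 0, 0]) rotate([0, atan2(189, 648), 0]) cube([38, 56, 675]);


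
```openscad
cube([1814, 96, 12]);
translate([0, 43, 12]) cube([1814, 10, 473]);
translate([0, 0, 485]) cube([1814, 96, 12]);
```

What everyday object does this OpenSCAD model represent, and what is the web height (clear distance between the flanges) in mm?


An I-beam. The web height is 473 mm.

Two wide flanges with a thin centred web — an I-beam. Overall 497 mm minus two 12 mm flanges gives a web of 497 − 2·12 = 473 mm.


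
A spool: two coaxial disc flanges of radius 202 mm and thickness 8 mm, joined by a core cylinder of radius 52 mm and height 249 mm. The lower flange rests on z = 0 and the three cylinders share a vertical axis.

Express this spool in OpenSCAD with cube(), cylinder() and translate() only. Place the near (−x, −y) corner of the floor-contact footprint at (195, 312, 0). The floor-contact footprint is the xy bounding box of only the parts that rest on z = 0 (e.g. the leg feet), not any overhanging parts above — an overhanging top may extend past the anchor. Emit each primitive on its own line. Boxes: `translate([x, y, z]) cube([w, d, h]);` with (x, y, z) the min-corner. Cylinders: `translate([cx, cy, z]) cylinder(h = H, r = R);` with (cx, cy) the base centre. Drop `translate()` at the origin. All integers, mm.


translate([397, 514, 0]) cylinder(h = 8, r = 202);
translate([397, 514, 8]) cylinder(h = 249, r = 52);
translate([397, 514, 257]) cylinder(h = 8, r = 202);


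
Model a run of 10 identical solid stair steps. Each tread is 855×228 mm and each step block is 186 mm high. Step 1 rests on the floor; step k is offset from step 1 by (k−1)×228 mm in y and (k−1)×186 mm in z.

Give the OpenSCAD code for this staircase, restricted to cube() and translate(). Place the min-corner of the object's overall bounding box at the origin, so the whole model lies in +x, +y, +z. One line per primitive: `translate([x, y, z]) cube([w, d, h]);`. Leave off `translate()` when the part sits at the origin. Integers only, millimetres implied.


cube([855, 228, 186]);
translate([0, 228, 186]) cube([855, 228, 186]);
translate([0, 456, 372]) cube([855, 228, 186]);
translate([0, 684, 558]) cube([855, 228, 186]);
translate([0, 912, 744]) cube([855, 228, 186]);
translate([0, 1140, 930]) cube([855, 228, 186]);
translate([0, 1368, 1116]) cube([855, 228, 186]);
translate([0, 1596, 1302]) cube([855, 228, 186]);
translate([0, 1824, 1488]) cube([855, 228, 186]);
translate([0, 2052, 1674]) cube([855, 228, 186]);


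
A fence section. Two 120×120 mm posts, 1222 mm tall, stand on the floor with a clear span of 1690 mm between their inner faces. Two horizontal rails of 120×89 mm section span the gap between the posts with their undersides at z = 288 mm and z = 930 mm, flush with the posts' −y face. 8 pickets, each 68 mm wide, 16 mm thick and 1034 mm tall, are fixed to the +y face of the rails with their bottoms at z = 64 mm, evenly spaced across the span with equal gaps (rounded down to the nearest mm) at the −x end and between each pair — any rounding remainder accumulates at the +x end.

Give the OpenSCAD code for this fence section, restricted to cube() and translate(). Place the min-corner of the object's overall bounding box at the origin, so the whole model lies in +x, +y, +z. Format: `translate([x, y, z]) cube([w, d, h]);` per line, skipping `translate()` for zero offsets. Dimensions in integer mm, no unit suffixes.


cube([120, 120, 1222]);
translate([1810, 0, 0]) cube([120, 120, 1222]);
translate([120, 0, 288]) cube([1690, 120, 89]);
translate([120, 0, 930]) cube([1690, 120, 89]);
translate([247, 120, 64]) cube([68, 16, 1034]);
translate([442, 120, 64]) cube([68, 16, 1034]);
translate([637, 120, 64]) cube([68, 16, 1034]);
translate([832, 120, 64]) cube([68, 16, 1034]);
translate([1027, 120, 64]) cube([68, 16, 1034]);
translate([1222, 120, 64]) cube([68, 16, 1034]);
translate([1417, 120, 64]) cube([68, 16, 1034]);
translate([1612, 120, 64]) cube([68, 16, 1034]);


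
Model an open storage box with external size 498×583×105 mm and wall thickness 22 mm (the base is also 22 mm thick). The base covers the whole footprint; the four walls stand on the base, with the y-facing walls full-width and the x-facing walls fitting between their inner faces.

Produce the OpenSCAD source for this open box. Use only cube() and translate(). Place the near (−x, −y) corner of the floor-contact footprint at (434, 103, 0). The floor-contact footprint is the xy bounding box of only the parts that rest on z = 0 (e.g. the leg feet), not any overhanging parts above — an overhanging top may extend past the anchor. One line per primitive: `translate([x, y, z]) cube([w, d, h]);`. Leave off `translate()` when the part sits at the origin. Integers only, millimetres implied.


translate([434, 103, 0]) cube([498, 583, 22]);
translate([434, 103, 22]) cube([498, 22, 83]);
translate([434, 664, 22]) cube([498, 22, 83]);
translate([434, 125, 22]) cube([22, 539, 83]);
translate([910, 125, 22]) cube([22, 539, 83]);


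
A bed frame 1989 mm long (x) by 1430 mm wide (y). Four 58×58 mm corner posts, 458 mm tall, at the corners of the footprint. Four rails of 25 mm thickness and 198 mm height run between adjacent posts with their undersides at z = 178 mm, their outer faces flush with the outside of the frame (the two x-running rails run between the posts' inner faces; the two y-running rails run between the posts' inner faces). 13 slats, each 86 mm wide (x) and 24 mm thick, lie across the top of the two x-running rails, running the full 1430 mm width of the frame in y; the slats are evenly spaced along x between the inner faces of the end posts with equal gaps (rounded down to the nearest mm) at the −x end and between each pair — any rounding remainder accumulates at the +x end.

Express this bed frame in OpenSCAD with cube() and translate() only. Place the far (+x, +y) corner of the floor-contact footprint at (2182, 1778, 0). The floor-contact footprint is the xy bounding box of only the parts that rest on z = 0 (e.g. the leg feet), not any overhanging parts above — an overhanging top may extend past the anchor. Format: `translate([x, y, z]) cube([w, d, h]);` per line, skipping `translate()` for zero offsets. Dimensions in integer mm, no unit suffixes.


// slat z = rail_z + rail_h = 178 + 198 = 376
// slat gap = ⌊(1873 − 13·86) / 14⌋ = 53
translate([193, 348, 0]) cube([58, 58, 458]);
translate([193, 1720, 0]) cube([58, 58, 458]);
translate([2124, 348, 0]) cube([58, 58, 458]);
translate([2124, 1720, 0]) cube([58, 58, 458]);
translate([251, 348, 178]) cube([1873, 25, 198]);
translate([251, 1753, 178]) cube([1873, 25, 198]);
translate([193, 406, 178]) cube([25, 1314, 198]);
translate([2157, 406, 178]) cube([25, 1314, 198]);
translate([304, 348, 376]) cube([86, 1430, 24]);
translate([443, 348, 376]) cube([86, 1430, 24]);
translate([582, 348, 376]) cube([86, 1430, 24]);
translate([721, 348, 376]) cube([86, 1430, 24]);
translate([860, 348, 376]) cube([86, 1430, 24]);
translate([999, 348, 376]) cube([86, 1430, 24]);
translate([1138, 348, 376]) cube([86, 1430, 24]);
translate([1277, 348, 376]) cube([86, 1430, 24]);
translate([1416, 348, 376]) cube([86, 1430, 24]);
translate([1555, 348, 376]) cube([86, 1430, 24]);
translate([1694, 348, 376]) cube([86, 1430, 24]);
translate([1833, 348, 376]) cube([86, 1430, 24]);
translate([1972, 348, 376]) cube([86, 1430, 24]);


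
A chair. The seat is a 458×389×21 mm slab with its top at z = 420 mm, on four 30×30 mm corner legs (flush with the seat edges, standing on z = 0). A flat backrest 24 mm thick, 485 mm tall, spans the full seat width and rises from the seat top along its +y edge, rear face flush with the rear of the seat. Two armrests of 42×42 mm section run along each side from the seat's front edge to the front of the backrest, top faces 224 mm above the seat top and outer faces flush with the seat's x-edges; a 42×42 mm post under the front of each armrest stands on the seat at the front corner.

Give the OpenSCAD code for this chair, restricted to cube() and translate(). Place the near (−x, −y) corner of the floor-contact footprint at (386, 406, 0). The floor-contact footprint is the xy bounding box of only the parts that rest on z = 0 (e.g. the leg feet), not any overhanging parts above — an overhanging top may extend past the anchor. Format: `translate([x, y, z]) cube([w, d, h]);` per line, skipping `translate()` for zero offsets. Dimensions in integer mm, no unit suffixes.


// leg_h = 420 - 21 = 399
// arm post h = 224 - 42 = 182
translate([386, 406, 399]) cube([458, 389, 21]);
translate([386, 406, 0]) cube([30, 30, 399]);
translate([814, 406, 0]) cube([30, 30, 399]);
translate([386, 765, 0]) cube([30, 30, 399]);
translate([814, 765, 0]) cube([30, 30, 399]);
translate([386, 771, 420]) cube([458, 24, 485]);
translate([386, 406, 602]) cube([42, 365, 42]);
translate([802, 406, 602]) cube([42, 365, 42]);
translate([386, 406, 420]) cube([42, 42, 182]);
translate([802, 406, 420]) cube([42, 42, 182]);


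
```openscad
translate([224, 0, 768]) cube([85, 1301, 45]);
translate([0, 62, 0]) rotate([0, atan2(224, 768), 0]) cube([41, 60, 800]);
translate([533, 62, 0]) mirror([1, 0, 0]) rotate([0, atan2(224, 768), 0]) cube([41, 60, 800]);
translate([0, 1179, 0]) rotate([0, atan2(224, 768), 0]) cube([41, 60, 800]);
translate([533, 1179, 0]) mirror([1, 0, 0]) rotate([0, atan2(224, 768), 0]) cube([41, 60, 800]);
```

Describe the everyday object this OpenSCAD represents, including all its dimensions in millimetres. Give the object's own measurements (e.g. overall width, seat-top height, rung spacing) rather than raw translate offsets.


A sawhorse. A 85×1301×45 mm beam (x, y, z) sits on two A-frame leg pairs. Each pair is two raked legs of 41×60 mm section (60 mm along y) splaying symmetrically in x. Each leg rises 768 mm vertically over 224 mm of horizontal reach and is 800 mm long along its own axis. Every leg's outer bottom edge rests on the floor and its outer top edge meets a bottom edge of the beam — the left legs (tilting toward +x) meet the beam's −x bottom edge, the right legs (their mirror images, tilting toward −x) meet its +x bottom edge — so the leg tops tuck under the beam, the beam's underside is 768 mm above the floor, and the feet are 533 mm apart outside-to-outside with the beam centred between them. The two leg pairs are set in 62 mm from either end of the beam.
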